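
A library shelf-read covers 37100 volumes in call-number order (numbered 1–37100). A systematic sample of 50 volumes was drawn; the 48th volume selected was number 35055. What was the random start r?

k = 37100/50 = 742
r = 35055 − (48−1)×742 = 35055 − 34874 = 181

181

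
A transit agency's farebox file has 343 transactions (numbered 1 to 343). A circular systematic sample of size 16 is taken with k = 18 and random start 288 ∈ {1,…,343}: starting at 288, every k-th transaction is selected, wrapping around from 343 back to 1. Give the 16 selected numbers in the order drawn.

Selection 1: 288
Selection 2: 288 + 18 = 306
Selection 3: 306 + 18 = 324
Selection 4: 324 + 18 = 342
Selection 5: 342 + 18 = 360 → 360 − 343 = 17
Selection 6: 17 + 18 = 35
Selection 7: 35 + 18 = 53
Selection 8: 53 + 18 = 71
Selection 9: 71 + 18 = 89
Selection 10: 89 + 18 = 107
Selection 11: 107 + 18 = 125
Selection 12: 125 + 18 = 143
Selection 13: 143 + 18 = 161
Selection 14: 161 + 18 = 179
Selection 15: 179 + 18 = 197
Selection 16: 197 + 18 = 215

288, 306, 324, 342, 17, 35, 53, 71, 89, 107, 125, 143, 161, 179, 197, 215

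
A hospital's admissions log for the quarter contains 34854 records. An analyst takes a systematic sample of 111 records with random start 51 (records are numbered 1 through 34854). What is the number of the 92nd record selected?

k = 34854/111 = 314
92nd selection = r + (92−1)·k = 51 + 91×314 = 51 + 28574 = 28625

28625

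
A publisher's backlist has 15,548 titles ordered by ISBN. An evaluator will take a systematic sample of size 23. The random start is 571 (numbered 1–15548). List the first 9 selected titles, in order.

k = N/n = 15548/23 = 676
title 1: 571
title 2: 571 + 676 = 1247
title 3: 1247 + 676 = 1923
title 4: 1923 + 676 = 2599
title 5: 2599 + 676 = 3275
title 6: 3275 + 676 = 3951
title 7: 3951 + 676 = 4627
title 8: 4627 + 676 = 5303
title 9: 5303 + 676 = 5979

571, 1247, 1923, 2599, 3275, 3951, 4627, 5303, 5979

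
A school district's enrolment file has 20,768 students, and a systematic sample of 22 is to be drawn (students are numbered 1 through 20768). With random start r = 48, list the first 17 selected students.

k = N/n = 20768/22 = 944
student 1: 48
student 2: 48 + 944 = 992
student 3: 992 + 944 = 1936
student 4: 1936 + 944 = 2880
student 5: 2880 + 944 = 3824
student 6: 3824 + 944 = 4768
student 7: 4768 + 944 = 5712
student 8: 5712 + 944 = 6656
student 9: 6656 + 944 = 7600
student 10: 7600 + 944 = 8544
student 11: 8544 + 944 = 9488
student 12: 9488 + 944 = 10432
student 13: 10432 + 944 = 11376
student 14: 11376 + 944 = 12320
student 15: 12320 + 944 = 13264
student 16: 13264 + 944 = 14208
student 17: 14208 + 944 = 15152

48, 992, 1936, 2880, 3824, 4768, 5712, 6656, 7600, 8544, 9488, 10432, 11376, 12320, 13264, 14208, 15152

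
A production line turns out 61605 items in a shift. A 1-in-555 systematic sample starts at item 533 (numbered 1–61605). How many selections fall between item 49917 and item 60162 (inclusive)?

19

k = 555
First selection ≥ 49917: 533 + ⌈(49917−533)/555⌉·555 = 533 + 89×555 = 49928
Last selection ≤ 60162: 533 + ⌊(60162−533)/555⌋·555 = 533 + 107×555 = 59918
Count = 107 − 89 + 1 = 19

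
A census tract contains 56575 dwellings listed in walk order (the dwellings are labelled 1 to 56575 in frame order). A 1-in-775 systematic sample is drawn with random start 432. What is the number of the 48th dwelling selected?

36857

k = 775
48th selection = r + (48−1)·k = 432 + 47×775 = 432 + 36425 = 36857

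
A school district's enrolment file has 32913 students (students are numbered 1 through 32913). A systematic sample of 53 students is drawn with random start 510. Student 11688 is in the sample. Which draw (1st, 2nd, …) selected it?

19

k = 32913/53 = 621
position = (11688 − 510)/621 + 1 = 11178/621 + 1 = 18 + 1 = 19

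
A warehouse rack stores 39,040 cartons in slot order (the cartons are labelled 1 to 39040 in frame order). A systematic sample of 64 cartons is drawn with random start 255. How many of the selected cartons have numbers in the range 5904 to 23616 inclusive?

k = 39040/64 = 610
First selection ≥ 5904: 255 + ⌈(5904−255)/610⌉·610 = 255 + 10×610 = 6355
Last selection ≤ 23616: 255 + ⌊(23616−255)/610⌋·610 = 255 + 38×610 = 23435
Count = 38 − 10 + 1 = 29

29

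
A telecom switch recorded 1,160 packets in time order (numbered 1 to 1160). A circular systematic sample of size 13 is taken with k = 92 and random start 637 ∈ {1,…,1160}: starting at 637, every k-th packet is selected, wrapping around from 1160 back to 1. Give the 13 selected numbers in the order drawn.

Selection 1: 637
Selection 2: 637 + 92 = 729
Selection 3: 729 + 92 = 821
Selection 4: 821 + 92 = 913
Selection 5: 913 + 92 = 1005
Selection 6: 1005 + 92 = 1097
Selection 7: 1097 + 92 = 1189 → 1189 − 1160 = 29
Selection 8: 29 + 92 = 121
Selection 9: 121 + 92 = 213
Selection 10: 213 + 92 = 305
Selection 11: 305 + 92 = 397
Selection 12: 397 + 92 = 489
Selection 13: 489 + 92 = 581

637, 729, 821, 913, 1005, 1097, 29, 121, 213, 305, 397, 489, 581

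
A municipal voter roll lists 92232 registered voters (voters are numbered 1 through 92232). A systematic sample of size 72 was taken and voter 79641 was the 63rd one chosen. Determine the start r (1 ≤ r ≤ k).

219

k = 92232/72 = 1281
r = 79641 − (63−1)×1281 = 79641 − 79422 = 219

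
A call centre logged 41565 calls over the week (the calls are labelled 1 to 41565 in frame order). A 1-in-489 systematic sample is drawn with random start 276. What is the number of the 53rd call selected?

25704

k = 489
53rd selection = r + (53−1)·k = 276 + 52×489 = 276 + 25428 = 25704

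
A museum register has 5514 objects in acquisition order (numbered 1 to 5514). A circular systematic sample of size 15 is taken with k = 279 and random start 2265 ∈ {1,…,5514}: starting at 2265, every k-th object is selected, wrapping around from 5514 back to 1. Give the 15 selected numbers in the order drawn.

Selection 1: 2265
Selection 2: 2265 + 279 = 2544
Selection 3: 2544 + 279 = 2823
Selection 4: 2823 + 279 = 3102
Selection 5: 3102 + 279 = 3381
Selection 6: 3381 + 279 = 3660
Selection 7: 3660 + 279 = 3939
Selection 8: 3939 + 279 = 4218
Selection 9: 4218 + 279 = 4497
Selection 10: 4497 + 279 = 4776
Selection 11: 4776 + 279 = 5055
Selection 12: 5055 + 279 = 5334
Selection 13: 5334 + 279 = 5613 → 5613 − 5514 = 99
Selection 14: 99 + 279 = 378
Selection 15: 378 + 279 = 657

2265, 2544, 2823, 3102, 3381, 3660, 3939, 4218, 4497, 4776, 5055, 5334, 99, 378, 657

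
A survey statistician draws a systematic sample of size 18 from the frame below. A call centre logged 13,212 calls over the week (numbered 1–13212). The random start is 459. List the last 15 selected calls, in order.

2661, 3395, 4129, 4863, 5597, 6331, 7065, 7799, 8533, 9267, 10001, 10735, 11469, 12203, 12937

k = N/n = 13212/18 = 734
4th selection = 459 + 3×734 = 2661
5th: 2661 + 734 = 3395
6th: 3395 + 734 = 4129
7th: 4129 + 734 = 4863
8th: 4863 + 734 = 5597
9th: 5597 + 734 = 6331
10th: 6331 + 734 = 7065
11th: 7065 + 734 = 7799
12th: 7799 + 734 = 8533
13th: 8533 + 734 = 9267
14th: 9267 + 734 = 10001
15th: 10001 + 734 = 10735
16th: 10735 + 734 = 11469
17th: 11469 + 734 = 12203
18th: 12203 + 734 = 12937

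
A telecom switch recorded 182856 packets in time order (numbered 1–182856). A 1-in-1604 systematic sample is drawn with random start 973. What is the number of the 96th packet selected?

k = 1604
96th selection = r + (96−1)·k = 973 + 95×1604 = 973 + 152380 = 153353

153353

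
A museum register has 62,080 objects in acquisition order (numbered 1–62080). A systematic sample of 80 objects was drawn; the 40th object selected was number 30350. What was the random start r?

86

k = 62080/80 = 776
r = 30350 − (40−1)×776 = 30350 − 30264 = 86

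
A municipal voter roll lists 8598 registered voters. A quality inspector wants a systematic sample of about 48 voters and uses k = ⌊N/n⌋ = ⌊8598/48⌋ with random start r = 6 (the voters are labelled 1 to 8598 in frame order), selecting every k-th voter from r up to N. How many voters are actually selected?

k = ⌊8598/48⌋ = 179
Achieved size = ⌊(8598 − 6)/179⌋ + 1 = ⌊8592/179⌋ + 1 = 48 + 1 = 49
(last selection: 6 + 48×179 = 8598 ≤ 8598; next would be 8777 > 8598)

49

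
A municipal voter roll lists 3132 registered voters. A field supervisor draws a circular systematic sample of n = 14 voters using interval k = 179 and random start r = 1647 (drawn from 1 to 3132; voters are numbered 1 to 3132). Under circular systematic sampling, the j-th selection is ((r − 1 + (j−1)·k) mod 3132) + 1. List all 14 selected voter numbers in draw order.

Selection 1: 1647
Selection 2: 1647 + 179 = 1826
Selection 3: 1826 + 179 = 2005
Selection 4: 2005 + 179 = 2184
Selection 5: 2184 + 179 = 2363
Selection 6: 2363 + 179 = 2542
Selection 7: 2542 + 179 = 2721
Selection 8: 2721 + 179 = 2900
Selection 9: 2900 + 179 = 3079
Selection 10: 3079 + 179 = 3258 → 3258 − 3132 = 126
Selection 11: 126 + 179 = 305
Selection 12: 305 + 179 = 484
Selection 13: 484 + 179 = 663
Selection 14: 663 + 179 = 842

1647, 1826, 2005, 2184, 2363, 2542, 2721, 2900, 3079, 126, 305, 484, 663, 842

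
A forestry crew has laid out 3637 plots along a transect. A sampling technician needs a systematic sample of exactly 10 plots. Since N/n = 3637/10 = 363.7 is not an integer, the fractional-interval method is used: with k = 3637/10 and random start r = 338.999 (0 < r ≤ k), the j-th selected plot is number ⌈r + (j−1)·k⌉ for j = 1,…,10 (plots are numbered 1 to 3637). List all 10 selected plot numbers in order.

339, 703, 1067, 1431, 1794, 2158, 2522, 2885, 3249, 3613

j=1: r + 0k = 338.999 → ⌈·⌉ = 339
j=2: r + 1k = 702.699 → ⌈·⌉ = 703
j=3: r + 2k = 1066.399 → ⌈·⌉ = 1067
j=4: r + 3k = 1430.099 → ⌈·⌉ = 1431
j=5: r + 4k = 1793.799 → ⌈·⌉ = 1794
j=6: r + 5k = 2157.499 → ⌈·⌉ = 2158
j=7: r + 6k = 2521.199 → ⌈·⌉ = 2522
j=8: r + 7k = 2884.899 → ⌈·⌉ = 2885
j=9: r + 8k = 3248.599 → ⌈·⌉ = 3249
j=10: r + 9k = 3612.299 → ⌈·⌉ = 3613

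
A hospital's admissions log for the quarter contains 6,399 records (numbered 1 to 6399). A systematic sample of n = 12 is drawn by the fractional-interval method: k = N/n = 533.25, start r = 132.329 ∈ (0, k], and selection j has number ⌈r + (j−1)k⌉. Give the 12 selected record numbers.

133, 666, 1199, 1733, 2266, 2799, 3332, 3866, 4399, 4932, 5465, 5999

j=1: r + 0k = 132.329 → ⌈·⌉ = 133
j=2: r + 1k = 665.579 → ⌈·⌉ = 666
j=3: r + 2k = 1198.829 → ⌈·⌉ = 1199
j=4: r + 3k = 1732.079 → ⌈·⌉ = 1733
j=5: r + 4k = 2265.329 → ⌈·⌉ = 2266
j=6: r + 5k = 2798.579 → ⌈·⌉ = 2799
j=7: r + 6k = 3331.829 → ⌈·⌉ = 3332
j=8: r + 7k = 3865.079 → ⌈·⌉ = 3866
j=9: r + 8k = 4398.329 → ⌈·⌉ = 4399
j=10: r + 9k = 4931.579 → ⌈·⌉ = 4932
j=11: r + 10k = 5464.829 → ⌈·⌉ = 5465
j=12: r + 11k = 5998.079 → ⌈·⌉ = 5999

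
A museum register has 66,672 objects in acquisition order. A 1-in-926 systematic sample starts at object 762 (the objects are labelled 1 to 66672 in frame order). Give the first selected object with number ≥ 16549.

k = 926
Steps past start: ⌈(16549 − 762)/926⌉ = ⌈15787/926⌉ = 18
Selected object: 762 + 18×926 = 17430

17430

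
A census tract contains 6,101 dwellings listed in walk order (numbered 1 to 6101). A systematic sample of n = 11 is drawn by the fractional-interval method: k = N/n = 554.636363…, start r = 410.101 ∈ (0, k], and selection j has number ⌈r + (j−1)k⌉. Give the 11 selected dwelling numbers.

411, 965, 1520, 2075, 2629, 3184, 3738, 4293, 4848, 5402, 5957

j=1: r + 0k = 410.101 → ⌈·⌉ = 411
j=2: r + 1k = 964.737363… → ⌈·⌉ = 965
j=3: r + 2k = 1519.373727… → ⌈·⌉ = 1520
j=4: r + 3k = 2074.010090… → ⌈·⌉ = 2075
j=5: r + 4k = 2628.646454… → ⌈·⌉ = 2629
j=6: r + 5k = 3183.282818… → ⌈·⌉ = 3184
j=7: r + 6k = 3737.919181… → ⌈·⌉ = 3738
j=8: r + 7k = 4292.555545… → ⌈·⌉ = 4293
j=9: r + 8k = 4847.191909… → ⌈·⌉ = 4848
j=10: r + 9k = 5401.828272… → ⌈·⌉ = 5402
j=11: r + 10k = 5956.464636… → ⌈·⌉ = 5957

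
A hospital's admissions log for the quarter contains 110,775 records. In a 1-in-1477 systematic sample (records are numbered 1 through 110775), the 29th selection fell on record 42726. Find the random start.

k = 1477
r = 42726 − (29−1)×1477 = 42726 − 41356 = 1370

1370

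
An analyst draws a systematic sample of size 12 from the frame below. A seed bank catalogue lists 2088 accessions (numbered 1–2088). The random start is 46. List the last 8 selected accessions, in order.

742, 916, 1090, 1264, 1438, 1612, 1786, 1960

k = N/n = 2088/12 = 174
5th selection = 46 + 4×174 = 742
6th: 742 + 174 = 916
7th: 916 + 174 = 1090
8th: 1090 + 174 = 1264
9th: 1264 + 174 = 1438
10th: 1438 + 174 = 1612
11th: 1612 + 174 = 1786
12th: 1786 + 174 = 1960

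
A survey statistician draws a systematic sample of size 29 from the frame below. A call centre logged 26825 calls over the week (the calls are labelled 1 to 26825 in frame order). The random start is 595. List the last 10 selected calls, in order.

k = N/n = 26825/29 = 925
20th selection = 595 + 19×925 = 18170
21st: 18170 + 925 = 19095
22nd: 19095 + 925 = 20020
23rd: 20020 + 925 = 20945
24th: 20945 + 925 = 21870
25th: 21870 + 925 = 22795
26th: 22795 + 925 = 23720
27th: 23720 + 925 = 24645
28th: 24645 + 925 = 25570
29th: 25570 + 925 = 26495

18170, 19095, 20020, 20945, 21870, 22795, 23720, 24645, 25570, 26495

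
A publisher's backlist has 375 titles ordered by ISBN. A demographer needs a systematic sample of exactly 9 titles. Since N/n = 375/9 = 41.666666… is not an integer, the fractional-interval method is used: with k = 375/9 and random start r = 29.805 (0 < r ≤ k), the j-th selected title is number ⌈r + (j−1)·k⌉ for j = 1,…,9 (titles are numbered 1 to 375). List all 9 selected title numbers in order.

j=1: r + 0k = 29.805 → ⌈·⌉ = 30
j=2: r + 1k = 71.471666… → ⌈·⌉ = 72
j=3: r + 2k = 113.138333… → ⌈·⌉ = 114
j=4: r + 3k = 154.805 → ⌈·⌉ = 155
j=5: r + 4k = 196.471666… → ⌈·⌉ = 197
j=6: r + 5k = 238.138333… → ⌈·⌉ = 239
j=7: r + 6k = 279.805 → ⌈·⌉ = 280
j=8: r + 7k = 321.471666… → ⌈·⌉ = 322
j=9: r + 8k = 363.138333… → ⌈·⌉ = 364

30, 72, 114, 155, 197, 239, 280, 322, 364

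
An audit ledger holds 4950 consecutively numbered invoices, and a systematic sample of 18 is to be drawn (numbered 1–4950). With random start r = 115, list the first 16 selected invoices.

115, 390, 665, 940, 1215, 1490, 1765, 2040, 2315, 2590, 2865, 3140, 3415, 3690, 3965, 4240

k = N/n = 4950/18 = 275
invoice 1: 115
invoice 2: 115 + 275 = 390
invoice 3: 390 + 275 = 665
invoice 4: 665 + 275 = 940
invoice 5: 940 + 275 = 1215
invoice 6: 1215 + 275 = 1490
invoice 7: 1490 + 275 = 1765
invoice 8: 1765 + 275 = 2040
invoice 9: 2040 + 275 = 2315
invoice 10: 2315 + 275 = 2590
invoice 11: 2590 + 275 = 2865
invoice 12: 2865 + 275 = 3140
invoice 13: 3140 + 275 = 3415
invoice 14: 3415 + 275 = 3690
invoice 15: 3690 + 275 = 3965
invoice 16: 3965 + 275 = 4240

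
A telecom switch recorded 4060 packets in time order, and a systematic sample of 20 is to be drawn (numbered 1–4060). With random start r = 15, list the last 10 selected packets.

k = N/n = 4060/20 = 203
11th selection = 15 + 10×203 = 2045
12th: 2045 + 203 = 2248
13th: 2248 + 203 = 2451
14th: 2451 + 203 = 2654
15th: 2654 + 203 = 2857
16th: 2857 + 203 = 3060
17th: 3060 + 203 = 3263
18th: 3263 + 203 = 3466
19th: 3466 + 203 = 3669
20th: 3669 + 203 = 3872

2045, 2248, 2451, 2654, 2857, 3060, 3263, 3466, 3669, 3872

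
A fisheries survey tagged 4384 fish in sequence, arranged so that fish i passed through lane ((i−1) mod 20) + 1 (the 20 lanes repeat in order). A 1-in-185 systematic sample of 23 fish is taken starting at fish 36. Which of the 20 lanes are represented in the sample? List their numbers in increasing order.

1, 6, 11, 16

Consecutive selections differ by k = 185, so their lane numbers differ by 185 mod 20 = 5.
gcd(185, 20) = 5, so the sample visits 20/5 = 4 distinct residues mod 20.
Start 36 is lane 16; the lanes hit are 1, 6, 11, 16.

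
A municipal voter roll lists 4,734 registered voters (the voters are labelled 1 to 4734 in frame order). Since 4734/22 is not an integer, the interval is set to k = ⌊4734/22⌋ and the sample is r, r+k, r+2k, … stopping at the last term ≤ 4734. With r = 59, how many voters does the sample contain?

k = ⌊4734/22⌋ = 215
Achieved size = ⌊(4734 − 59)/215⌋ + 1 = ⌊4675/215⌋ + 1 = 21 + 1 = 22
(last selection: 59 + 21×215 = 4574 ≤ 4734; next would be 4789 > 4734)

22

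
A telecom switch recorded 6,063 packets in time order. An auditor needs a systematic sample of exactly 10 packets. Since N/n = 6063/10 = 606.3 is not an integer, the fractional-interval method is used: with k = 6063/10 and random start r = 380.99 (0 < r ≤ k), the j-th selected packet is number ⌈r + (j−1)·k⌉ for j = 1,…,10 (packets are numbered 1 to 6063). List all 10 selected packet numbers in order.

j=1: r + 0k = 380.99 → ⌈·⌉ = 381
j=2: r + 1k = 987.29 → ⌈·⌉ = 988
j=3: r + 2k = 1593.59 → ⌈·⌉ = 1594
j=4: r + 3k = 2199.89 → ⌈·⌉ = 2200
j=5: r + 4k = 2806.19 → ⌈·⌉ = 2807
j=6: r + 5k = 3412.49 → ⌈·⌉ = 3413
j=7: r + 6k = 4018.79 → ⌈·⌉ = 4019
j=8: r + 7k = 4625.09 → ⌈·⌉ = 4626
j=9: r + 8k = 5231.39 → ⌈·⌉ = 5232
j=10: r + 9k = 5837.69 → ⌈·⌉ = 5838

381, 988, 1594, 2200, 2807, 3413, 4019, 4626, 5232, 5838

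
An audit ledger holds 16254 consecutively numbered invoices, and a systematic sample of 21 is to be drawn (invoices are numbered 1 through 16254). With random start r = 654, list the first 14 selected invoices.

654, 1428, 2202, 2976, 3750, 4524, 5298, 6072, 6846, 7620, 8394, 9168, 9942, 10716

k = N/n = 16254/21 = 774
invoice 1: 654
invoice 2: 654 + 774 = 1428
invoice 3: 1428 + 774 = 2202
invoice 4: 2202 + 774 = 2976
invoice 5: 2976 + 774 = 3750
invoice 6: 3750 + 774 = 4524
invoice 7: 4524 + 774 = 5298
invoice 8: 5298 + 774 = 6072
invoice 9: 6072 + 774 = 6846
invoice 10: 6846 + 774 = 7620
invoice 11: 7620 + 774 = 8394
invoice 12: 8394 + 774 = 9168
invoice 13: 9168 + 774 = 9942
invoice 14: 9942 + 774 = 10716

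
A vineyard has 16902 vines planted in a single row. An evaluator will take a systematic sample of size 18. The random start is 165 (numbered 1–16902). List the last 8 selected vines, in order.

k = N/n = 16902/18 = 939
11th selection = 165 + 10×939 = 9555
12th: 9555 + 939 = 10494
13th: 10494 + 939 = 11433
14th: 11433 + 939 = 12372
15th: 12372 + 939 = 13311
16th: 13311 + 939 = 14250
17th: 14250 + 939 = 15189
18th: 15189 + 939 = 16128

9555, 10494, 11433, 12372, 13311, 14250, 15189, 16128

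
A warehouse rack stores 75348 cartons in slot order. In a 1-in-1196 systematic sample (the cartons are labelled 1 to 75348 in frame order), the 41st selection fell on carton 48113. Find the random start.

k = 1196
r = 48113 − (41−1)×1196 = 48113 − 47840 = 273

273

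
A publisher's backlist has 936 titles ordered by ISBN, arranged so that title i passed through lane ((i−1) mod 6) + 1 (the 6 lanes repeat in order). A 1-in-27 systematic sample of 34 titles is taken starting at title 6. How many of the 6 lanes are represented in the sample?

Consecutive selections differ by k = 27, so their lane numbers differ by 27 mod 6 = 3.
gcd(27, 6) = 3, so the sample visits 6/3 = 2 distinct residues mod 6.
Start 6 is lane 6; the lanes hit are 3, 6.

2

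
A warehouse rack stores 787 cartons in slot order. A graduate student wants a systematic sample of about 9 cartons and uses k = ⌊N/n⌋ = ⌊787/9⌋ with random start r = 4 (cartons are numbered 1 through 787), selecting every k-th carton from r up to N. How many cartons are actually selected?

10

k = ⌊787/9⌋ = 87
Achieved size = ⌊(787 − 4)/87⌋ + 1 = ⌊783/87⌋ + 1 = 9 + 1 = 10
(last selection: 4 + 9×87 = 787 ≤ 787; next would be 874 > 787)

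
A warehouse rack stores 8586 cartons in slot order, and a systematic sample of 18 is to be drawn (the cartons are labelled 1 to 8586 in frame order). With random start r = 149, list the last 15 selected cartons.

k = N/n = 8586/18 = 477
4th selection = 149 + 3×477 = 1580
5th: 1580 + 477 = 2057
6th: 2057 + 477 = 2534
7th: 2534 + 477 = 3011
8th: 3011 + 477 = 3488
9th: 3488 + 477 = 3965
10th: 3965 + 477 = 4442
11th: 4442 + 477 = 4919
12th: 4919 + 477 = 5396
13th: 5396 + 477 = 5873
14th: 5873 + 477 = 6350
15th: 6350 + 477 = 6827
16th: 6827 + 477 = 7304
17th: 7304 + 477 = 7781
18th: 7781 + 477 = 8258

1580, 2057, 2534, 3011, 3488, 3965, 4442, 4919, 5396, 5873, 6350, 6827, 7304, 7781, 8258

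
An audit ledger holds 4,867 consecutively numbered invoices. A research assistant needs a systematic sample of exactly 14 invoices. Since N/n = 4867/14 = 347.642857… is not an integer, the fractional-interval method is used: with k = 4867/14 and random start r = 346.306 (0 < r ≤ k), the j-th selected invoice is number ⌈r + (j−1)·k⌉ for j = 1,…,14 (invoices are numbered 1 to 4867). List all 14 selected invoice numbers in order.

j=1: r + 0k = 346.306 → ⌈·⌉ = 347
j=2: r + 1k = 693.948857… → ⌈·⌉ = 694
j=3: r + 2k = 1041.591714… → ⌈·⌉ = 1042
j=4: r + 3k = 1389.234571… → ⌈·⌉ = 1390
j=5: r + 4k = 1736.877428… → ⌈·⌉ = 1737
j=6: r + 5k = 2084.520285… → ⌈·⌉ = 2085
j=7: r + 6k = 2432.163142… → ⌈·⌉ = 2433
j=8: r + 7k = 2779.806 → ⌈·⌉ = 2780
j=9: r + 8k = 3127.448857… → ⌈·⌉ = 3128
j=10: r + 9k = 3475.091714… → ⌈·⌉ = 3476
j=11: r + 10k = 3822.734571… → ⌈·⌉ = 3823
j=12: r + 11k = 4170.377428… → ⌈·⌉ = 4171
j=13: r + 12k = 4518.020285… → ⌈·⌉ = 4519
j=14: r + 13k = 4865.663142… → ⌈·⌉ = 4866

347, 694, 1042, 1390, 1737, 2085, 2433, 2780, 3128, 3476, 3823, 4171, 4519, 4866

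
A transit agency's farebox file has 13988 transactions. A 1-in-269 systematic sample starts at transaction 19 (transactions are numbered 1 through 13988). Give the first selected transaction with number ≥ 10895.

11048

k = 269
Steps past start: ⌈(10895 − 19)/269⌉ = ⌈10876/269⌉ = 41
Selected transaction: 19 + 41×269 = 11048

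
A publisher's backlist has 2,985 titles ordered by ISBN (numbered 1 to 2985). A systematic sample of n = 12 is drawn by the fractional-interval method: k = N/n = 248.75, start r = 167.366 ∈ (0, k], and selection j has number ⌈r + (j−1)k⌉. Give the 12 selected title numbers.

j=1: r + 0k = 167.366 → ⌈·⌉ = 168
j=2: r + 1k = 416.116 → ⌈·⌉ = 417
j=3: r + 2k = 664.866 → ⌈·⌉ = 665
j=4: r + 3k = 913.616 → ⌈·⌉ = 914
j=5: r + 4k = 1162.366 → ⌈·⌉ = 1163
j=6: r + 5k = 1411.116 → ⌈·⌉ = 1412
j=7: r + 6k = 1659.866 → ⌈·⌉ = 1660
j=8: r + 7k = 1908.616 → ⌈·⌉ = 1909
j=9: r + 8k = 2157.366 → ⌈·⌉ = 2158
j=10: r + 9k = 2406.116 → ⌈·⌉ = 2407
j=11: r + 10k = 2654.866 → ⌈·⌉ = 2655
j=12: r + 11k = 2903.616 → ⌈·⌉ = 2904

168, 417, 665, 914, 1163, 1412, 1660, 1909, 2158, 2407, 2655, 2904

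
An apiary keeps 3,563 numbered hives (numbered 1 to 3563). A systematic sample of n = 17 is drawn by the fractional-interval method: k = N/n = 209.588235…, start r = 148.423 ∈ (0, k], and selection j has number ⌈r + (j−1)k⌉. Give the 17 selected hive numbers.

149, 359, 568, 778, 987, 1197, 1406, 1616, 1826, 2035, 2245, 2454, 2664, 2874, 3083, 3293, 3502

j=1: r + 0k = 148.423 → ⌈·⌉ = 149
j=2: r + 1k = 358.011235… → ⌈·⌉ = 359
j=3: r + 2k = 567.599470… → ⌈·⌉ = 568
j=4: r + 3k = 777.187705… → ⌈·⌉ = 778
j=5: r + 4k = 986.775941… → ⌈·⌉ = 987
j=6: r + 5k = 1196.364176… → ⌈·⌉ = 1197
j=7: r + 6k = 1405.952411… → ⌈·⌉ = 1406
j=8: r + 7k = 1615.540647… → ⌈·⌉ = 1616
j=9: r + 8k = 1825.128882… → ⌈·⌉ = 1826
j=10: r + 9k = 2034.717117… → ⌈·⌉ = 2035
j=11: r + 10k = 2244.305352… → ⌈·⌉ = 2245
j=12: r + 11k = 2453.893588… → ⌈·⌉ = 2454
j=13: r + 12k = 2663.481823… → ⌈·⌉ = 2664
j=14: r + 13k = 2873.070058… → ⌈·⌉ = 2874
j=15: r + 14k = 3082.658294… → ⌈·⌉ = 3083
j=16: r + 15k = 3292.246529… → ⌈·⌉ = 3293
j=17: r + 16k = 3501.834764… → ⌈·⌉ = 3502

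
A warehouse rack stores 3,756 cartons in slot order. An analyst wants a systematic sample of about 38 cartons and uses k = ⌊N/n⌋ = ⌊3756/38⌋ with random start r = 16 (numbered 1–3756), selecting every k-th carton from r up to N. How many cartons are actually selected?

39

k = ⌊3756/38⌋ = 98
Achieved size = ⌊(3756 − 16)/98⌋ + 1 = ⌊3740/98⌋ + 1 = 38 + 1 = 39
(last selection: 16 + 38×98 = 3740 ≤ 3756; next would be 3838 > 3756)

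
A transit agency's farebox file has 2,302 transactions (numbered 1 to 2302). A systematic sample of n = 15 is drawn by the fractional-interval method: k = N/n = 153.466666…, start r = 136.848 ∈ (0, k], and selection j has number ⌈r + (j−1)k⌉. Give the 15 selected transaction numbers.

j=1: r + 0k = 136.848 → ⌈·⌉ = 137
j=2: r + 1k = 290.314666… → ⌈·⌉ = 291
j=3: r + 2k = 443.781333… → ⌈·⌉ = 444
j=4: r + 3k = 597.248 → ⌈·⌉ = 598
j=5: r + 4k = 750.714666… → ⌈·⌉ = 751
j=6: r + 5k = 904.181333… → ⌈·⌉ = 905
j=7: r + 6k = 1057.648 → ⌈·⌉ = 1058
j=8: r + 7k = 1211.114666… → ⌈·⌉ = 1212
j=9: r + 8k = 1364.581333… → ⌈·⌉ = 1365
j=10: r + 9k = 1518.048 → ⌈·⌉ = 1519
j=11: r + 10k = 1671.514666… → ⌈·⌉ = 1672
j=12: r + 11k = 1824.981333… → ⌈·⌉ = 1825
j=13: r + 12k = 1978.448 → ⌈·⌉ = 1979
j=14: r + 13k = 2131.914666… → ⌈·⌉ = 2132
j=15: r + 14k = 2285.381333… → ⌈·⌉ = 2286

137, 291, 444, 598, 751, 905, 1058, 1212, 1365, 1519, 1672, 1825, 1979, 2132, 2286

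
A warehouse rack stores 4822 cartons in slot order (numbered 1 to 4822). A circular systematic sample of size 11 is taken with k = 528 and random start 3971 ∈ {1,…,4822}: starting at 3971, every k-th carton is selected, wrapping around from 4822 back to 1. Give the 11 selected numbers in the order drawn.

Selection 1: 3971
Selection 2: 3971 + 528 = 4499
Selection 3: 4499 + 528 = 5027 → 5027 − 4822 = 205
Selection 4: 205 + 528 = 733
Selection 5: 733 + 528 = 1261
Selection 6: 1261 + 528 = 1789
Selection 7: 1789 + 528 = 2317
Selection 8: 2317 + 528 = 2845
Selection 9: 2845 + 528 = 3373
Selection 10: 3373 + 528 = 3901
Selection 11: 3901 + 528 = 4429

3971, 4499, 205, 733, 1261, 1789, 2317, 2845, 3373, 3901, 4429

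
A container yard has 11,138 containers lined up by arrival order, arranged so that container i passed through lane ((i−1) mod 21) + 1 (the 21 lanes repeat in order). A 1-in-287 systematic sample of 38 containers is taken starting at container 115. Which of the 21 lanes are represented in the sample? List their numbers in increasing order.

Consecutive selections differ by k = 287, so their lane numbers differ by 287 mod 21 = 14.
gcd(287, 21) = 7, so the sample visits 21/7 = 3 distinct residues mod 21.
Start 115 is lane 10; the lanes hit are 3, 10, 17.

3, 10, 17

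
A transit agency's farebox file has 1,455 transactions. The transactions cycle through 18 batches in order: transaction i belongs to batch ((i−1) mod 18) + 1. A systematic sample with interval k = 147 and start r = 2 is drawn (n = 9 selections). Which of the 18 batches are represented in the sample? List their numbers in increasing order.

Consecutive selections differ by k = 147, so their batch numbers differ by 147 mod 18 = 3.
gcd(147, 18) = 3, so the sample visits 18/3 = 6 distinct residues mod 18.
Start 2 is batch 2; the batches hit are 2, 5, 8, 11, 14, 17.

2, 5, 8, 11, 14, 17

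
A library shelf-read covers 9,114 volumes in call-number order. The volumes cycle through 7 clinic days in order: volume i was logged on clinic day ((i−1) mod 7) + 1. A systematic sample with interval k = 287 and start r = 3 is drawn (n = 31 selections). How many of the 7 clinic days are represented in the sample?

Consecutive selections differ by k = 287, so their clinic day numbers differ by 287 mod 7 = 0.
gcd(287, 7) = 7, so the sample visits 7/7 = 1 distinct residues mod 7.
Start 3 is clinic day 3; the clinic days hit are 3.

1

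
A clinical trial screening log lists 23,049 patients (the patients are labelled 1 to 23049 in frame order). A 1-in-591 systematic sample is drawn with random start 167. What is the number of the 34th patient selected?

k = 591
34th selection = r + (34−1)·k = 167 + 33×591 = 167 + 19503 = 19670

19670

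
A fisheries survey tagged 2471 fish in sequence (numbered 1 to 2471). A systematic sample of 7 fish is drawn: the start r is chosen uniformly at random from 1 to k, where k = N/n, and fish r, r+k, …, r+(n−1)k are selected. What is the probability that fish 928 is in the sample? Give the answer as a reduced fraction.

1/353

k = 2471/7 = 353.
Fish 928 is selected iff r ≡ 928 (mod 353); exactly one such r in {1,…,353}.
Inclusion probability = 1/353.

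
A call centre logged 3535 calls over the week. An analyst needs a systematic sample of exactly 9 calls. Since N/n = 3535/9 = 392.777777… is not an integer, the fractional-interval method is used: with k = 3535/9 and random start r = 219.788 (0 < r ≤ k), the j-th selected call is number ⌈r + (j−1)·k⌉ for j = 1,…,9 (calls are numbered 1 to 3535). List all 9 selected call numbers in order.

220, 613, 1006, 1399, 1791, 2184, 2577, 2970, 3363

j=1: r + 0k = 219.788 → ⌈·⌉ = 220
j=2: r + 1k = 612.565777… → ⌈·⌉ = 613
j=3: r + 2k = 1005.343555… → ⌈·⌉ = 1006
j=4: r + 3k = 1398.121333… → ⌈·⌉ = 1399
j=5: r + 4k = 1790.899111… → ⌈·⌉ = 1791
j=6: r + 5k = 2183.676888… → ⌈·⌉ = 2184
j=7: r + 6k = 2576.454666… → ⌈·⌉ = 2577
j=8: r + 7k = 2969.232444… → ⌈·⌉ = 2970
j=9: r + 8k = 3362.010222… → ⌈·⌉ = 3363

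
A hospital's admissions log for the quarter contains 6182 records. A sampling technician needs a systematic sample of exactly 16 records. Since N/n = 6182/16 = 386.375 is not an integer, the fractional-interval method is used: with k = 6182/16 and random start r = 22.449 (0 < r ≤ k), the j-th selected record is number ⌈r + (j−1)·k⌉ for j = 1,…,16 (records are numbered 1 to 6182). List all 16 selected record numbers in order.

j=1: r + 0k = 22.449 → ⌈·⌉ = 23
j=2: r + 1k = 408.824 → ⌈·⌉ = 409
j=3: r + 2k = 795.199 → ⌈·⌉ = 796
j=4: r + 3k = 1181.574 → ⌈·⌉ = 1182
j=5: r + 4k = 1567.949 → ⌈·⌉ = 1568
j=6: r + 5k = 1954.324 → ⌈·⌉ = 1955
j=7: r + 6k = 2340.699 → ⌈·⌉ = 2341
j=8: r + 7k = 2727.074 → ⌈·⌉ = 2728
j=9: r + 8k = 3113.449 → ⌈·⌉ = 3114
j=10: r + 9k = 3499.824 → ⌈·⌉ = 3500
j=11: r + 10k = 3886.199 → ⌈·⌉ = 3887
j=12: r + 11k = 4272.574 → ⌈·⌉ = 4273
j=13: r + 12k = 4658.949 → ⌈·⌉ = 4659
j=14: r + 13k = 5045.324 → ⌈·⌉ = 5046
j=15: r + 14k = 5431.699 → ⌈·⌉ = 5432
j=16: r + 15k = 5818.074 → ⌈·⌉ = 5819

23, 409, 796, 1182, 1568, 1955, 2341, 2728, 3114, 3500, 3887, 4273, 4659, 5046, 5432, 5819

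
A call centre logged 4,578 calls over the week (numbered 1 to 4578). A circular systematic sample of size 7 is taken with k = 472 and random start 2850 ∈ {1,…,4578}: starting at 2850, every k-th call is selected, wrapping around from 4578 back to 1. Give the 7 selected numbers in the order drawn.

Selection 1: 2850
Selection 2: 2850 + 472 = 3322
Selection 3: 3322 + 472 = 3794
Selection 4: 3794 + 472 = 4266
Selection 5: 4266 + 472 = 4738 → 4738 − 4578 = 160
Selection 6: 160 + 472 = 632
Selection 7: 632 + 472 = 1104

2850, 3322, 3794, 4266, 160, 632, 1104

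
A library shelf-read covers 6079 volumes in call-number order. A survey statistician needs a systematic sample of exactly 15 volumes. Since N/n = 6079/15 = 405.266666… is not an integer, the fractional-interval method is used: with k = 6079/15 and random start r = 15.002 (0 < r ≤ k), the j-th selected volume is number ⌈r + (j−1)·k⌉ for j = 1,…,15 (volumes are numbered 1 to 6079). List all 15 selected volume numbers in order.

16, 421, 826, 1231, 1637, 2042, 2447, 2852, 3258, 3663, 4068, 4473, 4879, 5284, 5689

j=1: r + 0k = 15.002 → ⌈·⌉ = 16
j=2: r + 1k = 420.268666… → ⌈·⌉ = 421
j=3: r + 2k = 825.535333… → ⌈·⌉ = 826
j=4: r + 3k = 1230.802 → ⌈·⌉ = 1231
j=5: r + 4k = 1636.068666… → ⌈·⌉ = 1637
j=6: r + 5k = 2041.335333… → ⌈·⌉ = 2042
j=7: r + 6k = 2446.602 → ⌈·⌉ = 2447
j=8: r + 7k = 2851.868666… → ⌈·⌉ = 2852
j=9: r + 8k = 3257.135333… → ⌈·⌉ = 3258
j=10: r + 9k = 3662.402 → ⌈·⌉ = 3663
j=11: r + 10k = 4067.668666… → ⌈·⌉ = 4068
j=12: r + 11k = 4472.935333… → ⌈·⌉ = 4473
j=13: r + 12k = 4878.202 → ⌈·⌉ = 4879
j=14: r + 13k = 5283.468666… → ⌈·⌉ = 5284
j=15: r + 14k = 5688.735333… → ⌈·⌉ = 5689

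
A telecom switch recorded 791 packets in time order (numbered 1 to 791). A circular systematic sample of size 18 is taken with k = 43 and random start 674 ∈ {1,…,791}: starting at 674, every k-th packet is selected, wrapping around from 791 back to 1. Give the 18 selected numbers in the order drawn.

Selection 1: 674
Selection 2: 674 + 43 = 717
Selection 3: 717 + 43 = 760
Selection 4: 760 + 43 = 803 → 803 − 791 = 12
Selection 5: 12 + 43 = 55
Selection 6: 55 + 43 = 98
Selection 7: 98 + 43 = 141
Selection 8: 141 + 43 = 184
Selection 9: 184 + 43 = 227
Selection 10: 227 + 43 = 270
Selection 11: 270 + 43 = 313
Selection 12: 313 + 43 = 356
Selection 13: 356 + 43 = 399
Selection 14: 399 + 43 = 442
Selection 15: 442 + 43 = 485
Selection 16: 485 + 43 = 528
Selection 17: 528 + 43 = 571
Selection 18: 571 + 43 = 614

674, 717, 760, 12, 55, 98, 141, 184, 227, 270, 313, 356, 399, 442, 485, 528, 571, 614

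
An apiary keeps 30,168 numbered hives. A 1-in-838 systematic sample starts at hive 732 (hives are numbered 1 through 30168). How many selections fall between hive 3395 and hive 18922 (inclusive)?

k = 838
First selection ≥ 3395: 732 + ⌈(3395−732)/838⌉·838 = 732 + 4×838 = 4084
Last selection ≤ 18922: 732 + ⌊(18922−732)/838⌋·838 = 732 + 21×838 = 18330
Count = 21 − 4 + 1 = 18

18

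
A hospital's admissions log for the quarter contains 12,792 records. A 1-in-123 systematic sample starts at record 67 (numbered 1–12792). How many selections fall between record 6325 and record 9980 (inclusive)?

k = 123
First selection ≥ 6325: 67 + ⌈(6325−67)/123⌉·123 = 67 + 51×123 = 6340
Last selection ≤ 9980: 67 + ⌊(9980−67)/123⌋·123 = 67 + 80×123 = 9907
Count = 80 − 51 + 1 = 30

30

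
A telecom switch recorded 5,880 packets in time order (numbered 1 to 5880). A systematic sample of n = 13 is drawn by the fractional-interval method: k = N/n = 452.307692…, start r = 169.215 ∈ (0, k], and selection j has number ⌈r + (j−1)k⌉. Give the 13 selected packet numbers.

j=1: r + 0k = 169.215 → ⌈·⌉ = 170
j=2: r + 1k = 621.522692… → ⌈·⌉ = 622
j=3: r + 2k = 1073.830384… → ⌈·⌉ = 1074
j=4: r + 3k = 1526.138076… → ⌈·⌉ = 1527
j=5: r + 4k = 1978.445769… → ⌈·⌉ = 1979
j=6: r + 5k = 2430.753461… → ⌈·⌉ = 2431
j=7: r + 6k = 2883.061153… → ⌈·⌉ = 2884
j=8: r + 7k = 3335.368846… → ⌈·⌉ = 3336
j=9: r + 8k = 3787.676538… → ⌈·⌉ = 3788
j=10: r + 9k = 4239.984230… → ⌈·⌉ = 4240
j=11: r + 10k = 4692.291923… → ⌈·⌉ = 4693
j=12: r + 11k = 5144.599615… → ⌈·⌉ = 5145
j=13: r + 12k = 5596.907307… → ⌈·⌉ = 5597

170, 622, 1074, 1527, 1979, 2431, 2884, 3336, 3788, 4240, 4693, 5145, 5597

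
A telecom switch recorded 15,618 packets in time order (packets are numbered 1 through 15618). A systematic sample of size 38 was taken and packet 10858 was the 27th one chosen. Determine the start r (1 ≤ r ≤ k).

172

k = 15618/38 = 411
r = 10858 − (27−1)×411 = 10858 − 10686 = 172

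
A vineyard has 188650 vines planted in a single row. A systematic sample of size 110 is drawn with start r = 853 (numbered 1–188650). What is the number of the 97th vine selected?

165493

k = 188650/110 = 1715
97th selection = r + (97−1)·k = 853 + 96×1715 = 853 + 164640 = 165493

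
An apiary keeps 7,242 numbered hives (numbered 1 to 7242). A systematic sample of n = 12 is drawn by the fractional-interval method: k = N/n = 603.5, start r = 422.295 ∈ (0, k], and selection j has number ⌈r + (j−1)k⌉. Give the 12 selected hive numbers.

423, 1026, 1630, 2233, 2837, 3440, 4044, 4647, 5251, 5854, 6458, 7061

j=1: r + 0k = 422.295 → ⌈·⌉ = 423
j=2: r + 1k = 1025.795 → ⌈·⌉ = 1026
j=3: r + 2k = 1629.295 → ⌈·⌉ = 1630
j=4: r + 3k = 2232.795 → ⌈·⌉ = 2233
j=5: r + 4k = 2836.295 → ⌈·⌉ = 2837
j=6: r + 5k = 3439.795 → ⌈·⌉ = 3440
j=7: r + 6k = 4043.295 → ⌈·⌉ = 4044
j=8: r + 7k = 4646.795 → ⌈·⌉ = 4647
j=9: r + 8k = 5250.295 → ⌈·⌉ = 5251
j=10: r + 9k = 5853.795 → ⌈·⌉ = 5854
j=11: r + 10k = 6457.295 → ⌈·⌉ = 6458
j=12: r + 11k = 7060.795 → ⌈·⌉ = 7061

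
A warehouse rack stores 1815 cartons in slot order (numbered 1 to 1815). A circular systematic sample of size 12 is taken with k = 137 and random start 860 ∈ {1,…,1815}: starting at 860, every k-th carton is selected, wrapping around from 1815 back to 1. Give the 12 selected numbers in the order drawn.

Selection 1: 860
Selection 2: 860 + 137 = 997
Selection 3: 997 + 137 = 1134
Selection 4: 1134 + 137 = 1271
Selection 5: 1271 + 137 = 1408
Selection 6: 1408 + 137 = 1545
Selection 7: 1545 + 137 = 1682
Selection 8: 1682 + 137 = 1819 → 1819 − 1815 = 4
Selection 9: 4 + 137 = 141
Selection 10: 141 + 137 = 278
Selection 11: 278 + 137 = 415
Selection 12: 415 + 137 = 552

860, 997, 1134, 1271, 1408, 1545, 1682, 4, 141, 278, 415, 552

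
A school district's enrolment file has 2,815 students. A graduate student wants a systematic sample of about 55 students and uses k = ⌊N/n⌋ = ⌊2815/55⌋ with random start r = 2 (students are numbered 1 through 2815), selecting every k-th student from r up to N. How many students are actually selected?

k = ⌊2815/55⌋ = 51
Achieved size = ⌊(2815 − 2)/51⌋ + 1 = ⌊2813/51⌋ + 1 = 55 + 1 = 56
(last selection: 2 + 55×51 = 2807 ≤ 2815; next would be 2858 > 2815)

56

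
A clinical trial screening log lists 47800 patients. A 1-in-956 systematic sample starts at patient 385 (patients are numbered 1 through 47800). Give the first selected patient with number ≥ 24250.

k = 956
Steps past start: ⌈(24250 − 385)/956⌉ = ⌈23865/956⌉ = 25
Selected patient: 385 + 25×956 = 24285

24285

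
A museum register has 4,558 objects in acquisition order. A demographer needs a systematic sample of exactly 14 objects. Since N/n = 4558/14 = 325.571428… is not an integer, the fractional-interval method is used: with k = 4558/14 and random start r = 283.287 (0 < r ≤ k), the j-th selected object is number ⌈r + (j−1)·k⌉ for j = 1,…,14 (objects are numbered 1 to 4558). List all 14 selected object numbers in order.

j=1: r + 0k = 283.287 → ⌈·⌉ = 284
j=2: r + 1k = 608.858428… → ⌈·⌉ = 609
j=3: r + 2k = 934.429857… → ⌈·⌉ = 935
j=4: r + 3k = 1260.001285… → ⌈·⌉ = 1261
j=5: r + 4k = 1585.572714… → ⌈·⌉ = 1586
j=6: r + 5k = 1911.144142… → ⌈·⌉ = 1912
j=7: r + 6k = 2236.715571… → ⌈·⌉ = 2237
j=8: r + 7k = 2562.287 → ⌈·⌉ = 2563
j=9: r + 8k = 2887.858428… → ⌈·⌉ = 2888
j=10: r + 9k = 3213.429857… → ⌈·⌉ = 3214
j=11: r + 10k = 3539.001285… → ⌈·⌉ = 3540
j=12: r + 11k = 3864.572714… → ⌈·⌉ = 3865
j=13: r + 12k = 4190.144142… → ⌈·⌉ = 4191
j=14: r + 13k = 4515.715571… → ⌈·⌉ = 4516

284, 609, 935, 1261, 1586, 1912, 2237, 2563, 2888, 3214, 3540, 3865, 4191, 4516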